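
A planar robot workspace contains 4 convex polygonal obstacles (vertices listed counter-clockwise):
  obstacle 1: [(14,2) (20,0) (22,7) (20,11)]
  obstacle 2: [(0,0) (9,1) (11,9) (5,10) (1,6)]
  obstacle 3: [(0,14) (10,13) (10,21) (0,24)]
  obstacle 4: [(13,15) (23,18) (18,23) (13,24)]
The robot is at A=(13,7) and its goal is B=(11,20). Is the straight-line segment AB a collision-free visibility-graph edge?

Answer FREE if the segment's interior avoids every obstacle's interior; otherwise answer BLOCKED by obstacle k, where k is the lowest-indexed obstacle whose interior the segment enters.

Obstacle 1 [(14,2) (20,0) (22,7) (20,11)]:
  edge (14,2)–(20,0): clear
  edge (20,0)–(22,7): clear
  edge (22,7)–(20,11): clear
  edge (20,11)–(14,2): clear
  midpoint (12,27/2) outside
  → clear
Obstacle 2 [(0,0) (9,1) (11,9) (5,10) (1,6)]:
  edge (0,0)–(9,1): clear
  edge (9,1)–(11,9): clear
  edge (11,9)–(5,10): clear
  edge (5,10)–(1,6): clear
  edge (1,6)–(0,0): clear
  midpoint (12,27/2) outside
  → clear
Obstacle 3 [(0,14) (10,13) (10,21) (0,24)]:
  edge (0,14)–(10,13): clear
  edge (10,13)–(10,21): clear
  edge (10,21)–(0,24): clear
  edge (0,24)–(0,14): clear
  midpoint (12,27/2) outside
  → clear
Obstacle 4 [(13,15) (23,18) (18,23) (13,24)]:
  edge (13,15)–(23,18): clear
  edge (23,18)–(18,23): clear
  edge (18,23)–(13,24): clear
  edge (13,24)–(13,15): clear
  midpoint (12,27/2) outside
  → clear

FREE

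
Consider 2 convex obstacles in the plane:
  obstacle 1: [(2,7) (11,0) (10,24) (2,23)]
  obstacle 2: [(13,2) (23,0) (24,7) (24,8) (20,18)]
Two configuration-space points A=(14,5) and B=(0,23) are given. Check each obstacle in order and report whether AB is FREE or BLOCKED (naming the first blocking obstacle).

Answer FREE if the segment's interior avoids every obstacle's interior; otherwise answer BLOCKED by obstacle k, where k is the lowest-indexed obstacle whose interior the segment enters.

Obstacle 1 [(2,7) (11,0) (10,24) (2,23)]:
  edge (2,7)–(11,0): clear
  edge (11,0)–(10,24): crosses AB
  edge (10,24)–(2,23): clear
  edge (2,23)–(2,7): crosses AB
  → BLOCKED
Obstacle 2 [(13,2) (23,0) (24,7) (24,8) (20,18)]:
  edge (13,2)–(23,0): clear
  edge (23,0)–(24,7): clear
  edge (24,7)–(24,8): clear
  edge (24,8)–(20,18): clear
  edge (20,18)–(13,2): clear
  midpoint (7,14) outside
  → clear

BLOCKED by obstacle 1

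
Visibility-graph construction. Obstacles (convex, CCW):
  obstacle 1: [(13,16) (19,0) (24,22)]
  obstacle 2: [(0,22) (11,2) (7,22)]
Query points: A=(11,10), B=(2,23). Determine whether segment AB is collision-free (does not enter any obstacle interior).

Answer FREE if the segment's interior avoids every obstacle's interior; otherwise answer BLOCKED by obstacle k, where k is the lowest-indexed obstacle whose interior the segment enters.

Obstacle 1 [(13,16) (19,0) (24,22)]:
  edge (13,16)–(19,0): clear
  edge (19,0)–(24,22): clear
  edge (24,22)–(13,16): clear
  midpoint (13/2,33/2) outside
  → clear
Obstacle 2 [(0,22) (11,2) (7,22)]:
  edge (0,22)–(11,2): clear
  edge (11,2)–(7,22): crosses AB
  edge (7,22)–(0,22): crosses AB
  → BLOCKED

BLOCKED by obstacle 2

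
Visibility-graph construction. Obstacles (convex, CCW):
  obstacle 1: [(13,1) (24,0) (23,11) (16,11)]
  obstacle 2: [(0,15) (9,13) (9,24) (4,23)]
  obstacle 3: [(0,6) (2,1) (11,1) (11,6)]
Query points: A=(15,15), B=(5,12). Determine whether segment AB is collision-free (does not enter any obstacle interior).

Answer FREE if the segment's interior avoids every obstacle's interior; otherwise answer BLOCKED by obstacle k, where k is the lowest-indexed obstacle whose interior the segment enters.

Obstacle 1 [(13,1) (24,0) (23,11) (16,11)]:
  edge (13,1)–(24,0): clear
  edge (24,0)–(23,11): clear
  edge (23,11)–(16,11): clear
  edge (16,11)–(13,1): clear
  midpoint (10,27/2) outside
  → clear
Obstacle 2 [(0,15) (9,13) (9,24) (4,23)]:
  edge (0,15)–(9,13): crosses AB
  edge (9,13)–(9,24): crosses AB
  edge (9,24)–(4,23): clear
  edge (4,23)–(0,15): clear
  → BLOCKED
Obstacle 3 [(0,6) (2,1) (11,1) (11,6)]:
  edge (0,6)–(2,1): clear
  edge (2,1)–(11,1): clear
  edge (11,1)–(11,6): clear
  edge (11,6)–(0,6): clear
  midpoint (10,27/2) outside
  → clear

BLOCKED by obstacle 2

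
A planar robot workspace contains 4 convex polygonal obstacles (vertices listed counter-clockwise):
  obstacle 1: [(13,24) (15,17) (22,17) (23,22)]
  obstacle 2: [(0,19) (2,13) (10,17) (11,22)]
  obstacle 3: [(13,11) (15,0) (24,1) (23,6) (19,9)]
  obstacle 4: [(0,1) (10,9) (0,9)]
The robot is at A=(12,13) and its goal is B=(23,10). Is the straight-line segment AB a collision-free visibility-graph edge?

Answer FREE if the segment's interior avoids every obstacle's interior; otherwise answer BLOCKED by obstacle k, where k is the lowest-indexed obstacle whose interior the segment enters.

FREE

Obstacle 1 [(13,24) (15,17) (22,17) (23,22)]:
  edge (13,24)–(15,17): clear
  edge (15,17)–(22,17): clear
  edge (22,17)–(23,22): clear
  edge (23,22)–(13,24): clear
  midpoint (35/2,23/2) outside
  → clear
Obstacle 2 [(0,19) (2,13) (10,17) (11,22)]:
  edge (0,19)–(2,13): clear
  edge (2,13)–(10,17): clear
  edge (10,17)–(11,22): clear
  edge (11,22)–(0,19): clear
  midpoint (35/2,23/2) outside
  → clear
Obstacle 3 [(13,11) (15,0) (24,1) (23,6) (19,9)]:
  edge (13,11)–(15,0): clear
  edge (15,0)–(24,1): clear
  edge (24,1)–(23,6): clear
  edge (23,6)–(19,9): clear
  edge (19,9)–(13,11): clear
  midpoint (35/2,23/2) outside
  → clear
Obstacle 4 [(0,1) (10,9) (0,9)]:
  edge (0,1)–(10,9): clear
  edge (10,9)–(0,9): clear
  edge (0,9)–(0,1): clear
  midpoint (35/2,23/2) outside
  → clear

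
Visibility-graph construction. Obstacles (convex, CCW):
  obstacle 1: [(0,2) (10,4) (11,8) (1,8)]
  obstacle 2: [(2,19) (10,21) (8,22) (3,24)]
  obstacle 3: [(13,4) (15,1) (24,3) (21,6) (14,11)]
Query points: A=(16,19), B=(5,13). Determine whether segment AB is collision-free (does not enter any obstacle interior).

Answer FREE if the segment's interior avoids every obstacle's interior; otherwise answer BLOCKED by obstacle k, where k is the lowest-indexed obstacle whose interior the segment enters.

Obstacle 1 [(0,2) (10,4) (11,8) (1,8)]:
  edge (0,2)–(10,4): clear
  edge (10,4)–(11,8): clear
  edge (11,8)–(1,8): clear
  edge (1,8)–(0,2): clear
  midpoint (21/2,16) outside
  → clear
Obstacle 2 [(2,19) (10,21) (8,22) (3,24)]:
  edge (2,19)–(10,21): clear
  edge (10,21)–(8,22): clear
  edge (8,22)–(3,24): clear
  edge (3,24)–(2,19): clear
  midpoint (21/2,16) outside
  → clear
Obstacle 3 [(13,4) (15,1) (24,3) (21,6) (14,11)]:
  edge (13,4)–(15,1): clear
  edge (15,1)–(24,3): clear
  edge (24,3)–(21,6): clear
  edge (21,6)–(14,11): clear
  edge (14,11)–(13,4): clear
  midpoint (21/2,16) outside
  → clear

FREE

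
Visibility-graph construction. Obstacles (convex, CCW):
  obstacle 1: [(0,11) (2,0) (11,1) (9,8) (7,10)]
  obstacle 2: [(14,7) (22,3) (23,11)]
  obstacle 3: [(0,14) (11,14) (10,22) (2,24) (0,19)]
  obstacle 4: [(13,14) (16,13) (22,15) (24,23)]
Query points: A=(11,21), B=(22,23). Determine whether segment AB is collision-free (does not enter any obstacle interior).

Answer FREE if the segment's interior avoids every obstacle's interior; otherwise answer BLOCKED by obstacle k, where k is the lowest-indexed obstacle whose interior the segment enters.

FREE

Obstacle 1 [(0,11) (2,0) (11,1) (9,8) (7,10)]:
  edge (0,11)–(2,0): clear
  edge (2,0)–(11,1): clear
  edge (11,1)–(9,8): clear
  edge (9,8)–(7,10): clear
  edge (7,10)–(0,11): clear
  midpoint (33/2,22) outside
  → clear
Obstacle 2 [(14,7) (22,3) (23,11)]:
  edge (14,7)–(22,3): clear
  edge (22,3)–(23,11): clear
  edge (23,11)–(14,7): clear
  midpoint (33/2,22) outside
  → clear
Obstacle 3 [(0,14) (11,14) (10,22) (2,24) (0,19)]:
  edge (0,14)–(11,14): clear
  edge (11,14)–(10,22): clear
  edge (10,22)–(2,24): clear
  edge (2,24)–(0,19): clear
  edge (0,19)–(0,14): clear
  midpoint (33/2,22) outside
  → clear
Obstacle 4 [(13,14) (16,13) (22,15) (24,23)]:
  edge (13,14)–(16,13): clear
  edge (16,13)–(22,15): clear
  edge (22,15)–(24,23): clear
  edge (24,23)–(13,14): clear
  midpoint (33/2,22) outside
  → clear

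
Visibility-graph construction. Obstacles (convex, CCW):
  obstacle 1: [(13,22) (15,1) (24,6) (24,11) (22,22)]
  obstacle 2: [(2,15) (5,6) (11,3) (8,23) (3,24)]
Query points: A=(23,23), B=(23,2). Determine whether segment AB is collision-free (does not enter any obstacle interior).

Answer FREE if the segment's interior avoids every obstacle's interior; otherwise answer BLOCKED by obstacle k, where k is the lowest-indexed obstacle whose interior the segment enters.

Obstacle 1 [(13,22) (15,1) (24,6) (24,11) (22,22)]:
  edge (13,22)–(15,1): clear
  edge (15,1)–(24,6): crosses AB
  edge (24,6)–(24,11): clear
  edge (24,11)–(22,22): crosses AB
  edge (22,22)–(13,22): clear
  → BLOCKED
Obstacle 2 [(2,15) (5,6) (11,3) (8,23) (3,24)]:
  edge (2,15)–(5,6): clear
  edge (5,6)–(11,3): clear
  edge (11,3)–(8,23): clear
  edge (8,23)–(3,24): clear
  edge (3,24)–(2,15): clear
  midpoint (23,25/2) outside
  → clear

BLOCKED by obstacle 1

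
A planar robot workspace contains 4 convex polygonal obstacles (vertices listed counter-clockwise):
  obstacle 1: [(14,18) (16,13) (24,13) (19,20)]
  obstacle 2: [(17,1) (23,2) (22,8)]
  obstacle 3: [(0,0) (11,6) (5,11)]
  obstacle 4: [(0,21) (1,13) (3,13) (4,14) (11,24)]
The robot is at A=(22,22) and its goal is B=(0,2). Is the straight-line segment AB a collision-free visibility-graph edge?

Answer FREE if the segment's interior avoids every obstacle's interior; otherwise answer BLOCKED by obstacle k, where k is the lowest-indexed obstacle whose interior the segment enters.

Obstacle 1 [(14,18) (16,13) (24,13) (19,20)]:
  edge (14,18)–(16,13): crosses AB
  edge (16,13)–(24,13): clear
  edge (24,13)–(19,20): crosses AB
  edge (19,20)–(14,18): clear
  → BLOCKED
Obstacle 2 [(17,1) (23,2) (22,8)]:
  edge (17,1)–(23,2): clear
  edge (23,2)–(22,8): clear
  edge (22,8)–(17,1): clear
  midpoint (11,12) outside
  → clear
Obstacle 3 [(0,0) (11,6) (5,11)]:
  edge (0,0)–(11,6): clear
  edge (11,6)–(5,11): crosses AB
  edge (5,11)–(0,0): crosses AB
  → BLOCKED
Obstacle 4 [(0,21) (1,13) (3,13) (4,14) (11,24)]:
  edge (0,21)–(1,13): clear
  edge (1,13)–(3,13): clear
  edge (3,13)–(4,14): clear
  edge (4,14)–(11,24): clear
  edge (11,24)–(0,21): clear
  midpoint (11,12) outside
  → clear

BLOCKED by obstacle 1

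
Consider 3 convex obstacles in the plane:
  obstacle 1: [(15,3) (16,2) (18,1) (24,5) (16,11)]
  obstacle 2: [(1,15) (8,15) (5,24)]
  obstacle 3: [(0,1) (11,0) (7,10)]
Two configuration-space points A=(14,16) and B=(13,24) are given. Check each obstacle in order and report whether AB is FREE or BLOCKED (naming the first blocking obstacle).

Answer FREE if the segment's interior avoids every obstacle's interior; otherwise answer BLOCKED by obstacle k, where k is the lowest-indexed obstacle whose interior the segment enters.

Obstacle 1 [(15,3) (16,2) (18,1) (24,5) (16,11)]:
  edge (15,3)–(16,2): clear
  edge (16,2)–(18,1): clear
  edge (18,1)–(24,5): clear
  edge (24,5)–(16,11): clear
  edge (16,11)–(15,3): clear
  midpoint (27/2,20) outside
  → clear
Obstacle 2 [(1,15) (8,15) (5,24)]:
  edge (1,15)–(8,15): clear
  edge (8,15)–(5,24): clear
  edge (5,24)–(1,15): clear
  midpoint (27/2,20) outside
  → clear
Obstacle 3 [(0,1) (11,0) (7,10)]:
  edge (0,1)–(11,0): clear
  edge (11,0)–(7,10): clear
  edge (7,10)–(0,1): clear
  midpoint (27/2,20) outside
  → clear

FREE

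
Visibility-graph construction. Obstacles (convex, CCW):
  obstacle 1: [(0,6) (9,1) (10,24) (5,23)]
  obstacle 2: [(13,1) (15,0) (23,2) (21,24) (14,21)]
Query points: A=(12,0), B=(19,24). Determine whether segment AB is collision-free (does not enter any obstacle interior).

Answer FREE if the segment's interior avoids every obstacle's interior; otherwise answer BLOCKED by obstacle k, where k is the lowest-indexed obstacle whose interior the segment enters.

BLOCKED by obstacle 2

Obstacle 1 [(0,6) (9,1) (10,24) (5,23)]:
  edge (0,6)–(9,1): clear
  edge (9,1)–(10,24): clear
  edge (10,24)–(5,23): clear
  edge (5,23)–(0,6): clear
  midpoint (31/2,12) outside
  → clear
Obstacle 2 [(13,1) (15,0) (23,2) (21,24) (14,21)]:
  edge (13,1)–(15,0): clear
  edge (15,0)–(23,2): clear
  edge (23,2)–(21,24): clear
  edge (21,24)–(14,21): crosses AB
  edge (14,21)–(13,1): crosses AB
  → BLOCKED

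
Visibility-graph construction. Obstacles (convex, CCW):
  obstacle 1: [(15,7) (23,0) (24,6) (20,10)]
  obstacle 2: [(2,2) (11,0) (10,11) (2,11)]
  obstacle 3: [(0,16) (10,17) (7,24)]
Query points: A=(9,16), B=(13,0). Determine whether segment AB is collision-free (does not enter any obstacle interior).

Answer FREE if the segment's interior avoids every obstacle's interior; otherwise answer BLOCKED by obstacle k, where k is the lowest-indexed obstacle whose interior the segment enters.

Obstacle 1 [(15,7) (23,0) (24,6) (20,10)]:
  edge (15,7)–(23,0): clear
  edge (23,0)–(24,6): clear
  edge (24,6)–(20,10): clear
  edge (20,10)–(15,7): clear
  midpoint (11,8) outside
  → clear
Obstacle 2 [(2,2) (11,0) (10,11) (2,11)]:
  edge (2,2)–(11,0): clear
  edge (11,0)–(10,11): clear
  edge (10,11)–(2,11): clear
  edge (2,11)–(2,2): clear
  midpoint (11,8) outside
  → clear
Obstacle 3 [(0,16) (10,17) (7,24)]:
  edge (0,16)–(10,17): clear
  edge (10,17)–(7,24): clear
  edge (7,24)–(0,16): clear
  midpoint (11,8) outside
  → clear

FREE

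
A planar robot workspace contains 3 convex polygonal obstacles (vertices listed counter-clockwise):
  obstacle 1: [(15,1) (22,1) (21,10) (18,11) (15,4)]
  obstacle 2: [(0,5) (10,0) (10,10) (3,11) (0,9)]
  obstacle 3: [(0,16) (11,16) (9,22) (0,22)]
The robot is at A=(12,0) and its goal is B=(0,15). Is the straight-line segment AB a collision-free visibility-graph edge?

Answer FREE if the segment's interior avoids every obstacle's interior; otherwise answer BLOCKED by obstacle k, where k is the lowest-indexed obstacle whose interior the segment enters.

Obstacle 1 [(15,1) (22,1) (21,10) (18,11) (15,4)]:
  edge (15,1)–(22,1): clear
  edge (22,1)–(21,10): clear
  edge (21,10)–(18,11): clear
  edge (18,11)–(15,4): clear
  edge (15,4)–(15,1): clear
  midpoint (6,15/2) outside
  → clear
Obstacle 2 [(0,5) (10,0) (10,10) (3,11) (0,9)]:
  edge (0,5)–(10,0): clear
  edge (10,0)–(10,10): crosses AB
  edge (10,10)–(3,11): crosses AB
  edge (3,11)–(0,9): clear
  edge (0,9)–(0,5): clear
  → BLOCKED
Obstacle 3 [(0,16) (11,16) (9,22) (0,22)]:
  edge (0,16)–(11,16): clear
  edge (11,16)–(9,22): clear
  edge (9,22)–(0,22): clear
  edge (0,22)–(0,16): clear
  midpoint (6,15/2) outside
  → clear

BLOCKED by obstacle 2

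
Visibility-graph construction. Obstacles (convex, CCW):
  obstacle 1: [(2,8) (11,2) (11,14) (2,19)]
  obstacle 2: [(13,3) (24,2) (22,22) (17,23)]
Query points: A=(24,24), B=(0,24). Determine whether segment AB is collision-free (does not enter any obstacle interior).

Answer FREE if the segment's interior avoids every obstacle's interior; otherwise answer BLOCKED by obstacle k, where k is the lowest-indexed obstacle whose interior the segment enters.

FREE

Obstacle 1 [(2,8) (11,2) (11,14) (2,19)]:
  edge (2,8)–(11,2): clear
  edge (11,2)–(11,14): clear
  edge (11,14)–(2,19): clear
  edge (2,19)–(2,8): clear
  midpoint (12,24) outside
  → clear
Obstacle 2 [(13,3) (24,2) (22,22) (17,23)]:
  edge (13,3)–(24,2): clear
  edge (24,2)–(22,22): clear
  edge (22,22)–(17,23): clear
  edge (17,23)–(13,3): clear
  midpoint (12,24) outside
  → clear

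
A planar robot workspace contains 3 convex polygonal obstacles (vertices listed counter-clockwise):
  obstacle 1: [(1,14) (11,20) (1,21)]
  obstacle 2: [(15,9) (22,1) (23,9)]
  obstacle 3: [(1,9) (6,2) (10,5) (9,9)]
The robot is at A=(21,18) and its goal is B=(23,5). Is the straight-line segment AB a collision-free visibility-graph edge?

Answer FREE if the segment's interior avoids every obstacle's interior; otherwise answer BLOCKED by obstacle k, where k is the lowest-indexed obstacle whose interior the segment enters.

Obstacle 1 [(1,14) (11,20) (1,21)]:
  edge (1,14)–(11,20): clear
  edge (11,20)–(1,21): clear
  edge (1,21)–(1,14): clear
  midpoint (22,23/2) outside
  → clear
Obstacle 2 [(15,9) (22,1) (23,9)]:
  edge (15,9)–(22,1): clear
  edge (22,1)–(23,9): crosses AB
  edge (23,9)–(15,9): crosses AB
  → BLOCKED
Obstacle 3 [(1,9) (6,2) (10,5) (9,9)]:
  edge (1,9)–(6,2): clear
  edge (6,2)–(10,5): clear
  edge (10,5)–(9,9): clear
  edge (9,9)–(1,9): clear
  midpoint (22,23/2) outside
  → clear

BLOCKED by obstacle 2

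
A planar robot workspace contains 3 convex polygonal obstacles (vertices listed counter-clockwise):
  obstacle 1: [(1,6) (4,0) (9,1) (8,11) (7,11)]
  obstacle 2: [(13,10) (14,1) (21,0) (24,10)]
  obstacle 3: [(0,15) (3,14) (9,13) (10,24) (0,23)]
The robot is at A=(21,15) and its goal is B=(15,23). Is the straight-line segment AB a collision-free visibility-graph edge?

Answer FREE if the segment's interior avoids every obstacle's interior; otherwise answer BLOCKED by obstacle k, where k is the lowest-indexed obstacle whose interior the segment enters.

FREE

Obstacle 1 [(1,6) (4,0) (9,1) (8,11) (7,11)]:
  edge (1,6)–(4,0): clear
  edge (4,0)–(9,1): clear
  edge (9,1)–(8,11): clear
  edge (8,11)–(7,11): clear
  edge (7,11)–(1,6): clear
  midpoint (18,19) outside
  → clear
Obstacle 2 [(13,10) (14,1) (21,0) (24,10)]:
  edge (13,10)–(14,1): clear
  edge (14,1)–(21,0): clear
  edge (21,0)–(24,10): clear
  edge (24,10)–(13,10): clear
  midpoint (18,19) outside
  → clear
Obstacle 3 [(0,15) (3,14) (9,13) (10,24) (0,23)]:
  edge (0,15)–(3,14): clear
  edge (3,14)–(9,13): clear
  edge (9,13)–(10,24): clear
  edge (10,24)–(0,23): clear
  edge (0,23)–(0,15): clear
  midpoint (18,19) outside
  → clear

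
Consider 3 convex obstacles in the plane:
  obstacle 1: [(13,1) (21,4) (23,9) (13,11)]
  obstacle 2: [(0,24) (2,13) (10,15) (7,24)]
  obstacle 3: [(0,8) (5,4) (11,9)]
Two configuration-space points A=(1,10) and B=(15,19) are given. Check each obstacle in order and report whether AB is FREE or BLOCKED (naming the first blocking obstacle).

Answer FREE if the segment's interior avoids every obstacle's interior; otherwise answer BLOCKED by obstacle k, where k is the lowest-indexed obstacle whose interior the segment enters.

BLOCKED by obstacle 2

Obstacle 1 [(13,1) (21,4) (23,9) (13,11)]:
  edge (13,1)–(21,4): clear
  edge (21,4)–(23,9): clear
  edge (23,9)–(13,11): clear
  edge (13,11)–(13,1): clear
  midpoint (8,29/2) outside
  → clear
Obstacle 2 [(0,24) (2,13) (10,15) (7,24)]:
  edge (0,24)–(2,13): clear
  edge (2,13)–(10,15): crosses AB
  edge (10,15)–(7,24): crosses AB
  edge (7,24)–(0,24): clear
  → BLOCKED
Obstacle 3 [(0,8) (5,4) (11,9)]:
  edge (0,8)–(5,4): clear
  edge (5,4)–(11,9): clear
  edge (11,9)–(0,8): clear
  midpoint (8,29/2) outside
  → clear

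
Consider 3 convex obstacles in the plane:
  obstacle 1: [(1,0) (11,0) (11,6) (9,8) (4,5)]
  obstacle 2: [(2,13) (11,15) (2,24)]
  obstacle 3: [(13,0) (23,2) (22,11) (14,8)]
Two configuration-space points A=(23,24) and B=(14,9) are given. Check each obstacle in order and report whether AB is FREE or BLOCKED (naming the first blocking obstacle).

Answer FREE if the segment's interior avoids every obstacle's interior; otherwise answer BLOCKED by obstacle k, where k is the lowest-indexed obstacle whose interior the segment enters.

Obstacle 1 [(1,0) (11,0) (11,6) (9,8) (4,5)]:
  edge (1,0)–(11,0): clear
  edge (11,0)–(11,6): clear
  edge (11,6)–(9,8): clear
  edge (9,8)–(4,5): clear
  edge (4,5)–(1,0): clear
  midpoint (37/2,33/2) outside
  → clear
Obstacle 2 [(2,13) (11,15) (2,24)]:
  edge (2,13)–(11,15): clear
  edge (11,15)–(2,24): clear
  edge (2,24)–(2,13): clear
  midpoint (37/2,33/2) outside
  → clear
Obstacle 3 [(13,0) (23,2) (22,11) (14,8)]:
  edge (13,0)–(23,2): clear
  edge (23,2)–(22,11): clear
  edge (22,11)–(14,8): clear
  edge (14,8)–(13,0): clear
  midpoint (37/2,33/2) outside
  → clear

FREE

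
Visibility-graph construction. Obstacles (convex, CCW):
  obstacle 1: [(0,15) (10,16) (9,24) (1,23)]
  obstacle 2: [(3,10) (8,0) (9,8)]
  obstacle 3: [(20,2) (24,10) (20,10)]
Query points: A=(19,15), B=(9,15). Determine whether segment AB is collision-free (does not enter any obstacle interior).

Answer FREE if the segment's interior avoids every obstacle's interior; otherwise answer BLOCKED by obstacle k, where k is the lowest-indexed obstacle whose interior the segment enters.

Obstacle 1 [(0,15) (10,16) (9,24) (1,23)]:
  edge (0,15)–(10,16): clear
  edge (10,16)–(9,24): clear
  edge (9,24)–(1,23): clear
  edge (1,23)–(0,15): clear
  midpoint (14,15) outside
  → clear
Obstacle 2 [(3,10) (8,0) (9,8)]:
  edge (3,10)–(8,0): clear
  edge (8,0)–(9,8): clear
  edge (9,8)–(3,10): clear
  midpoint (14,15) outside
  → clear
Obstacle 3 [(20,2) (24,10) (20,10)]:
  edge (20,2)–(24,10): clear
  edge (24,10)–(20,10): clear
  edge (20,10)–(20,2): clear
  midpoint (14,15) outside
  → clear

FREE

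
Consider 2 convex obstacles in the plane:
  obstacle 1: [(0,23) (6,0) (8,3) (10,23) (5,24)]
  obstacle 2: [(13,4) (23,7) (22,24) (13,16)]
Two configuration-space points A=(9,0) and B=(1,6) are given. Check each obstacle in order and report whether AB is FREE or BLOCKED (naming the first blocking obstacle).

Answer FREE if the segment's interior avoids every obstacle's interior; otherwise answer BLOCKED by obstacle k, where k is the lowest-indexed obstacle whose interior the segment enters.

BLOCKED by obstacle 1

Obstacle 1 [(0,23) (6,0) (8,3) (10,23) (5,24)]:
  edge (0,23)–(6,0): crosses AB
  edge (6,0)–(8,3): crosses AB
  edge (8,3)–(10,23): clear
  edge (10,23)–(5,24): clear
  edge (5,24)–(0,23): clear
  → BLOCKED
Obstacle 2 [(13,4) (23,7) (22,24) (13,16)]:
  edge (13,4)–(23,7): clear
  edge (23,7)–(22,24): clear
  edge (22,24)–(13,16): clear
  edge (13,16)–(13,4): clear
  midpoint (5,3) outside
  → clear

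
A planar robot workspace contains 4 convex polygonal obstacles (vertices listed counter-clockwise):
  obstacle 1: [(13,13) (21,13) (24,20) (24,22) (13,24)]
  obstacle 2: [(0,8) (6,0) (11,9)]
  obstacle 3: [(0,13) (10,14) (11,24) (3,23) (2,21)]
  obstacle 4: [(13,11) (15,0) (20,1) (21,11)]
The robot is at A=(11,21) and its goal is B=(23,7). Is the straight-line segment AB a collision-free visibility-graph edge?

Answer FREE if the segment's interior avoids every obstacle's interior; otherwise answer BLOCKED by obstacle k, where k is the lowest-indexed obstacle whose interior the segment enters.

Obstacle 1 [(13,13) (21,13) (24,20) (24,22) (13,24)]:
  edge (13,13)–(21,13): crosses AB
  edge (21,13)–(24,20): clear
  edge (24,20)–(24,22): clear
  edge (24,22)–(13,24): clear
  edge (13,24)–(13,13): crosses AB
  → BLOCKED
Obstacle 2 [(0,8) (6,0) (11,9)]:
  edge (0,8)–(6,0): clear
  edge (6,0)–(11,9): clear
  edge (11,9)–(0,8): clear
  midpoint (17,14) outside
  → clear
Obstacle 3 [(0,13) (10,14) (11,24) (3,23) (2,21)]:
  edge (0,13)–(10,14): clear
  edge (10,14)–(11,24): clear
  edge (11,24)–(3,23): clear
  edge (3,23)–(2,21): clear
  edge (2,21)–(0,13): clear
  midpoint (17,14) outside
  → clear
Obstacle 4 [(13,11) (15,0) (20,1) (21,11)]:
  edge (13,11)–(15,0): clear
  edge (15,0)–(20,1): clear
  edge (20,1)–(21,11): crosses AB
  edge (21,11)–(13,11): crosses AB
  → BLOCKED

BLOCKED by obstacle 1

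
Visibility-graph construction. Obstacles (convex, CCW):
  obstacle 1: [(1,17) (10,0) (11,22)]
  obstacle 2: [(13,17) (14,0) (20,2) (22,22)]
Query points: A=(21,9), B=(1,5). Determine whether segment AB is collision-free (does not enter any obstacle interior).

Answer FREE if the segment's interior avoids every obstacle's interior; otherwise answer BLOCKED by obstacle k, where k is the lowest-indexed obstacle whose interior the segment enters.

BLOCKED by obstacle 1

Obstacle 1 [(1,17) (10,0) (11,22)]:
  edge (1,17)–(10,0): crosses AB
  edge (10,0)–(11,22): crosses AB
  edge (11,22)–(1,17): clear
  → BLOCKED
Obstacle 2 [(13,17) (14,0) (20,2) (22,22)]:
  edge (13,17)–(14,0): crosses AB
  edge (14,0)–(20,2): clear
  edge (20,2)–(22,22): crosses AB
  edge (22,22)–(13,17): clear
  → BLOCKED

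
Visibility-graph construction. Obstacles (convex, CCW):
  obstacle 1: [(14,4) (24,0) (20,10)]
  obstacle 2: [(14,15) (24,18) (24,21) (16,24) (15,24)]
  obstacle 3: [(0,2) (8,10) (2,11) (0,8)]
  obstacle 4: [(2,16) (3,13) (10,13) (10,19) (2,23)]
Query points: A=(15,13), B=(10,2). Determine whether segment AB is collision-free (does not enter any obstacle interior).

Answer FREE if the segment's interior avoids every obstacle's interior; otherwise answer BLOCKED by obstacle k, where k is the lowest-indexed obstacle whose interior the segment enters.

Obstacle 1 [(14,4) (24,0) (20,10)]:
  edge (14,4)–(24,0): clear
  edge (24,0)–(20,10): clear
  edge (20,10)–(14,4): clear
  midpoint (25/2,15/2) outside
  → clear
Obstacle 2 [(14,15) (24,18) (24,21) (16,24) (15,24)]:
  edge (14,15)–(24,18): clear
  edge (24,18)–(24,21): clear
  edge (24,21)–(16,24): clear
  edge (16,24)–(15,24): clear
  edge (15,24)–(14,15): clear
  midpoint (25/2,15/2) outside
  → clear
Obstacle 3 [(0,2) (8,10) (2,11) (0,8)]:
  edge (0,2)–(8,10): clear
  edge (8,10)–(2,11): clear
  edge (2,11)–(0,8): clear
  edge (0,8)–(0,2): clear
  midpoint (25/2,15/2) outside
  → clear
Obstacle 4 [(2,16) (3,13) (10,13) (10,19) (2,23)]:
  edge (2,16)–(3,13): clear
  edge (3,13)–(10,13): clear
  edge (10,13)–(10,19): clear
  edge (10,19)–(2,23): clear
  edge (2,23)–(2,16): clear
  midpoint (25/2,15/2) outside
  → clear

FREE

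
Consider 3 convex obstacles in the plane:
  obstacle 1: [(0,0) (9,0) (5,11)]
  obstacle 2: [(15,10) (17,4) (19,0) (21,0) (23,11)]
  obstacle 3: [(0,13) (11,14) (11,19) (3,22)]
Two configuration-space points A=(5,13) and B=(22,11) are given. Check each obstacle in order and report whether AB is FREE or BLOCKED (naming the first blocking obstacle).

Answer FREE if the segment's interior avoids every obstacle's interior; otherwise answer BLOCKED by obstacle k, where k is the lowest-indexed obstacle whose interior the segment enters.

FREE

Obstacle 1 [(0,0) (9,0) (5,11)]:
  edge (0,0)–(9,0): clear
  edge (9,0)–(5,11): clear
  edge (5,11)–(0,0): clear
  midpoint (27/2,12) outside
  → clear
Obstacle 2 [(15,10) (17,4) (19,0) (21,0) (23,11)]:
  edge (15,10)–(17,4): clear
  edge (17,4)–(19,0): clear
  edge (19,0)–(21,0): clear
  edge (21,0)–(23,11): clear
  edge (23,11)–(15,10): clear
  midpoint (27/2,12) outside
  → clear
Obstacle 3 [(0,13) (11,14) (11,19) (3,22)]:
  edge (0,13)–(11,14): clear
  edge (11,14)–(11,19): clear
  edge (11,19)–(3,22): clear
  edge (3,22)–(0,13): clear
  midpoint (27/2,12) outside
  → clear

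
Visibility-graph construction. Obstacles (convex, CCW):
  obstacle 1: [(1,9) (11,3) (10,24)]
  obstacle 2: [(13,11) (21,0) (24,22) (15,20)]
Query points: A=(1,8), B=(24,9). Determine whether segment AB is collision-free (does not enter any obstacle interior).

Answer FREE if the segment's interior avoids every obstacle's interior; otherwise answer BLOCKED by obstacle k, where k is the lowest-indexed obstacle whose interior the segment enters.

Obstacle 1 [(1,9) (11,3) (10,24)]:
  edge (1,9)–(11,3): crosses AB
  edge (11,3)–(10,24): crosses AB
  edge (10,24)–(1,9): clear
  → BLOCKED
Obstacle 2 [(13,11) (21,0) (24,22) (15,20)]:
  edge (13,11)–(21,0): crosses AB
  edge (21,0)–(24,22): crosses AB
  edge (24,22)–(15,20): clear
  edge (15,20)–(13,11): clear
  → BLOCKED

BLOCKED by obstacle 1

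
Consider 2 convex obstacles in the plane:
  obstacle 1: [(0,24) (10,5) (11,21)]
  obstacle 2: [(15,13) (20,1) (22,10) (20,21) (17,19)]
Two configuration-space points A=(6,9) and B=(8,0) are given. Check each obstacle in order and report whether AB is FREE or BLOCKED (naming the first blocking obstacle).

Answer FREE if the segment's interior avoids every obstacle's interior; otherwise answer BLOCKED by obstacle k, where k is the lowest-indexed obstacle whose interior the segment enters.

Obstacle 1 [(0,24) (10,5) (11,21)]:
  edge (0,24)–(10,5): clear
  edge (10,5)–(11,21): clear
  edge (11,21)–(0,24): clear
  midpoint (7,9/2) outside
  → clear
Obstacle 2 [(15,13) (20,1) (22,10) (20,21) (17,19)]:
  edge (15,13)–(20,1): clear
  edge (20,1)–(22,10): clear
  edge (22,10)–(20,21): clear
  edge (20,21)–(17,19): clear
  edge (17,19)–(15,13): clear
  midpoint (7,9/2) outside
  → clear

FREE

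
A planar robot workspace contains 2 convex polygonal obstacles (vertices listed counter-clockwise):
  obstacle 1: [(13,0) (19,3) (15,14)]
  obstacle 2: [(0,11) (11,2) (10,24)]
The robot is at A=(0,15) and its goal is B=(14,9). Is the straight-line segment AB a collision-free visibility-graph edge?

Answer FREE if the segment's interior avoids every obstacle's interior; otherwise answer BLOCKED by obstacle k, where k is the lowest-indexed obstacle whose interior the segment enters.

Obstacle 1 [(13,0) (19,3) (15,14)]:
  edge (13,0)–(19,3): clear
  edge (19,3)–(15,14): clear
  edge (15,14)–(13,0): clear
  midpoint (7,12) outside
  → clear
Obstacle 2 [(0,11) (11,2) (10,24)]:
  edge (0,11)–(11,2): clear
  edge (11,2)–(10,24): crosses AB
  edge (10,24)–(0,11): crosses AB
  → BLOCKED

BLOCKED by obstacle 2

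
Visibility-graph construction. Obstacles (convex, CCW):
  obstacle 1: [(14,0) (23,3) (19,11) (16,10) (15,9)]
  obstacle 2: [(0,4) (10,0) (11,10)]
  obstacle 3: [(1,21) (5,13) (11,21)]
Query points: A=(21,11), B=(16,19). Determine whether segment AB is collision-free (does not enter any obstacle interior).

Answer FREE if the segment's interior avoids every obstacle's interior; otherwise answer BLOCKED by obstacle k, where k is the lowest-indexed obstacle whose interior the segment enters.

FREE

Obstacle 1 [(14,0) (23,3) (19,11) (16,10) (15,9)]:
  edge (14,0)–(23,3): clear
  edge (23,3)–(19,11): clear
  edge (19,11)–(16,10): clear
  edge (16,10)–(15,9): clear
  edge (15,9)–(14,0): clear
  midpoint (37/2,15) outside
  → clear
Obstacle 2 [(0,4) (10,0) (11,10)]:
  edge (0,4)–(10,0): clear
  edge (10,0)–(11,10): clear
  edge (11,10)–(0,4): clear
  midpoint (37/2,15) outside
  → clear
Obstacle 3 [(1,21) (5,13) (11,21)]:
  edge (1,21)–(5,13): clear
  edge (5,13)–(11,21): clear
  edge (11,21)–(1,21): clear
  midpoint (37/2,15) outside
  → clear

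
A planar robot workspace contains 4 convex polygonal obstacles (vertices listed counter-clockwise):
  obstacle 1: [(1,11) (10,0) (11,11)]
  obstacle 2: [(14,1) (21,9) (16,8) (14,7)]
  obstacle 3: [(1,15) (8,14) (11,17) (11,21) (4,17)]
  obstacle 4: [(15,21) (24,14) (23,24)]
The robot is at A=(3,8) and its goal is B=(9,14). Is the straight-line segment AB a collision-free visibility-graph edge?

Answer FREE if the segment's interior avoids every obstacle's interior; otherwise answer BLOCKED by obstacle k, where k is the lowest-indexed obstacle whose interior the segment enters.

BLOCKED by obstacle 1

Obstacle 1 [(1,11) (10,0) (11,11)]:
  edge (1,11)–(10,0): crosses AB
  edge (10,0)–(11,11): clear
  edge (11,11)–(1,11): crosses AB
  → BLOCKED
Obstacle 2 [(14,1) (21,9) (16,8) (14,7)]:
  edge (14,1)–(21,9): clear
  edge (21,9)–(16,8): clear
  edge (16,8)–(14,7): clear
  edge (14,7)–(14,1): clear
  midpoint (6,11) outside
  → clear
Obstacle 3 [(1,15) (8,14) (11,17) (11,21) (4,17)]:
  edge (1,15)–(8,14): clear
  edge (8,14)–(11,17): clear
  edge (11,17)–(11,21): clear
  edge (11,21)–(4,17): clear
  edge (4,17)–(1,15): clear
  midpoint (6,11) outside
  → clear
Obstacle 4 [(15,21) (24,14) (23,24)]:
  edge (15,21)–(24,14): clear
  edge (24,14)–(23,24): clear
  edge (23,24)–(15,21): clear
  midpoint (6,11) outside
  → clear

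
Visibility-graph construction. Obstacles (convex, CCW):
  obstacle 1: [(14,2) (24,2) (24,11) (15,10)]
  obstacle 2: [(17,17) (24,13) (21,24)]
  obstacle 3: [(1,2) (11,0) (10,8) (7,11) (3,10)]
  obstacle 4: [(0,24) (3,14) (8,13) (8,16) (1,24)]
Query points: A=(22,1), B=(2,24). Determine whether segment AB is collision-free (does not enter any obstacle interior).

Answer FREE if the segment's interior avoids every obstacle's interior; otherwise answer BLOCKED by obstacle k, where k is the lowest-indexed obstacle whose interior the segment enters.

BLOCKED by obstacle 1

Obstacle 1 [(14,2) (24,2) (24,11) (15,10)]:
  edge (14,2)–(24,2): crosses AB
  edge (24,2)–(24,11): clear
  edge (24,11)–(15,10): clear
  edge (15,10)–(14,2): crosses AB
  → BLOCKED
Obstacle 2 [(17,17) (24,13) (21,24)]:
  edge (17,17)–(24,13): clear
  edge (24,13)–(21,24): clear
  edge (21,24)–(17,17): clear
  midpoint (12,25/2) outside
  → clear
Obstacle 3 [(1,2) (11,0) (10,8) (7,11) (3,10)]:
  edge (1,2)–(11,0): clear
  edge (11,0)–(10,8): clear
  edge (10,8)–(7,11): clear
  edge (7,11)–(3,10): clear
  edge (3,10)–(1,2): clear
  midpoint (12,25/2) outside
  → clear
Obstacle 4 [(0,24) (3,14) (8,13) (8,16) (1,24)]:
  edge (0,24)–(3,14): clear
  edge (3,14)–(8,13): clear
  edge (8,13)–(8,16): clear
  edge (8,16)–(1,24): clear
  edge (1,24)–(0,24): clear
  midpoint (12,25/2) outside
  → clear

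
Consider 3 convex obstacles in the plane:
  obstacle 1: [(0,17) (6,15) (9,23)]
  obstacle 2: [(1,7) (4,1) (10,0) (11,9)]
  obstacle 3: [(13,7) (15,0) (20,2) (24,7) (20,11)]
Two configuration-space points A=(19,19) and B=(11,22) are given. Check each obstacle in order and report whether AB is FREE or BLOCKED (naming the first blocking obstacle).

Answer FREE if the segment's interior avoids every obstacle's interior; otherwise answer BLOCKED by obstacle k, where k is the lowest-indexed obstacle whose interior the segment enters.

FREE

Obstacle 1 [(0,17) (6,15) (9,23)]:
  edge (0,17)–(6,15): clear
  edge (6,15)–(9,23): clear
  edge (9,23)–(0,17): clear
  midpoint (15,41/2) outside
  → clear
Obstacle 2 [(1,7) (4,1) (10,0) (11,9)]:
  edge (1,7)–(4,1): clear
  edge (4,1)–(10,0): clear
  edge (10,0)–(11,9): clear
  edge (11,9)–(1,7): clear
  midpoint (15,41/2) outside
  → clear
Obstacle 3 [(13,7) (15,0) (20,2) (24,7) (20,11)]:
  edge (13,7)–(15,0): clear
  edge (15,0)–(20,2): clear
  edge (20,2)–(24,7): clear
  edge (24,7)–(20,11): clear
  edge (20,11)–(13,7): clear
  midpoint (15,41/2) outside
  → clear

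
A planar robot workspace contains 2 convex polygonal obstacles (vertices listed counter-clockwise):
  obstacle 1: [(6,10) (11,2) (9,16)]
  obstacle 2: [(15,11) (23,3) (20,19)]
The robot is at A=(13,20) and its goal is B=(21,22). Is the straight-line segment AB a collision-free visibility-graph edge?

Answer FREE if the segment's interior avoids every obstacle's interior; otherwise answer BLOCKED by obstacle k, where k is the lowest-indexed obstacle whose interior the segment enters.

FREE

Obstacle 1 [(6,10) (11,2) (9,16)]:
  edge (6,10)–(11,2): clear
  edge (11,2)–(9,16): clear
  edge (9,16)–(6,10): clear
  midpoint (17,21) outside
  → clear
Obstacle 2 [(15,11) (23,3) (20,19)]:
  edge (15,11)–(23,3): clear
  edge (23,3)–(20,19): clear
  edge (20,19)–(15,11): clear
  midpoint (17,21) outside
  → clear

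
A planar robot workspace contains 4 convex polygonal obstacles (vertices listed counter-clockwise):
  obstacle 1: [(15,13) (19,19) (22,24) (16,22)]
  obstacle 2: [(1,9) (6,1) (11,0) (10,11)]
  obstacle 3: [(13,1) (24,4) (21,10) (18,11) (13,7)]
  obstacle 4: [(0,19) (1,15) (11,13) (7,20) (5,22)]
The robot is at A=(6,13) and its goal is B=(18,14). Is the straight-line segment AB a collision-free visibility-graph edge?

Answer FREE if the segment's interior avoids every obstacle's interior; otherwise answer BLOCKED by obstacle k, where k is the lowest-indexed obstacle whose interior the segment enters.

BLOCKED by obstacle 1

Obstacle 1 [(15,13) (19,19) (22,24) (16,22)]:
  edge (15,13)–(19,19): crosses AB
  edge (19,19)–(22,24): clear
  edge (22,24)–(16,22): clear
  edge (16,22)–(15,13): crosses AB
  → BLOCKED
Obstacle 2 [(1,9) (6,1) (11,0) (10,11)]:
  edge (1,9)–(6,1): clear
  edge (6,1)–(11,0): clear
  edge (11,0)–(10,11): clear
  edge (10,11)–(1,9): clear
  midpoint (12,27/2) outside
  → clear
Obstacle 3 [(13,1) (24,4) (21,10) (18,11) (13,7)]:
  edge (13,1)–(24,4): clear
  edge (24,4)–(21,10): clear
  edge (21,10)–(18,11): clear
  edge (18,11)–(13,7): clear
  edge (13,7)–(13,1): clear
  midpoint (12,27/2) outside
  → clear
Obstacle 4 [(0,19) (1,15) (11,13) (7,20) (5,22)]:
  edge (0,19)–(1,15): clear
  edge (1,15)–(11,13): crosses AB
  edge (11,13)–(7,20): crosses AB
  edge (7,20)–(5,22): clear
  edge (5,22)–(0,19): clear
  → BLOCKED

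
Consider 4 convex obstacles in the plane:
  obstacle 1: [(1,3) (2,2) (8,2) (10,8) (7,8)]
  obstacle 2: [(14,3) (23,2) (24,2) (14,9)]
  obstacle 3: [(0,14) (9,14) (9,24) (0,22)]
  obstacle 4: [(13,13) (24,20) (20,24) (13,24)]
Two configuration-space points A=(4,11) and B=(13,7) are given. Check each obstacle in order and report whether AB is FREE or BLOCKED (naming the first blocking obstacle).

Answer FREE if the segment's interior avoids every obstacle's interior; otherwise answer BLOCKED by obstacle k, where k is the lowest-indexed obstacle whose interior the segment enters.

FREE

Obstacle 1 [(1,3) (2,2) (8,2) (10,8) (7,8)]:
  edge (1,3)–(2,2): clear
  edge (2,2)–(8,2): clear
  edge (8,2)–(10,8): clear
  edge (10,8)–(7,8): clear
  edge (7,8)–(1,3): clear
  midpoint (17/2,9) outside
  → clear
Obstacle 2 [(14,3) (23,2) (24,2) (14,9)]:
  edge (14,3)–(23,2): clear
  edge (23,2)–(24,2): clear
  edge (24,2)–(14,9): clear
  edge (14,9)–(14,3): clear
  midpoint (17/2,9) outside
  → clear
Obstacle 3 [(0,14) (9,14) (9,24) (0,22)]:
  edge (0,14)–(9,14): clear
  edge (9,14)–(9,24): clear
  edge (9,24)–(0,22): clear
  edge (0,22)–(0,14): clear
  midpoint (17/2,9) outside
  → clear
Obstacle 4 [(13,13) (24,20) (20,24) (13,24)]:
  edge (13,13)–(24,20): clear
  edge (24,20)–(20,24): clear
  edge (20,24)–(13,24): clear
  edge (13,24)–(13,13): clear
  midpoint (17/2,9) outside
  → clear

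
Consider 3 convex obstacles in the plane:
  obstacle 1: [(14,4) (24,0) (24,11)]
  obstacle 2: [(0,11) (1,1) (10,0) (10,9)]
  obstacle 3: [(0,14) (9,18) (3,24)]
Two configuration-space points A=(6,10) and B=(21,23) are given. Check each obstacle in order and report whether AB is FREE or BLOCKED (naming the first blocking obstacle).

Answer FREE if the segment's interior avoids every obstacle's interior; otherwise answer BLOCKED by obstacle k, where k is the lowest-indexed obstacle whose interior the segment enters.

Obstacle 1 [(14,4) (24,0) (24,11)]:
  edge (14,4)–(24,0): clear
  edge (24,0)–(24,11): clear
  edge (24,11)–(14,4): clear
  midpoint (27/2,33/2) outside
  → clear
Obstacle 2 [(0,11) (1,1) (10,0) (10,9)]:
  edge (0,11)–(1,1): clear
  edge (1,1)–(10,0): clear
  edge (10,0)–(10,9): clear
  edge (10,9)–(0,11): clear
  midpoint (27/2,33/2) outside
  → clear
Obstacle 3 [(0,14) (9,18) (3,24)]:
  edge (0,14)–(9,18): clear
  edge (9,18)–(3,24): clear
  edge (3,24)–(0,14): clear
  midpoint (27/2,33/2) outside
  → clear

FREE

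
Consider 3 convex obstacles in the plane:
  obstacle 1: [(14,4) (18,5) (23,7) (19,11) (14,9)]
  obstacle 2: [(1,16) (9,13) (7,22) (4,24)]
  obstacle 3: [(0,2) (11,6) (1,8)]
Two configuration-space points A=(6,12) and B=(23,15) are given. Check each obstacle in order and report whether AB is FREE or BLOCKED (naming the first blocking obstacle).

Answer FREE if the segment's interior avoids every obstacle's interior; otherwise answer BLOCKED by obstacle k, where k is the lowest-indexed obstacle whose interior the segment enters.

Obstacle 1 [(14,4) (18,5) (23,7) (19,11) (14,9)]:
  edge (14,4)–(18,5): clear
  edge (18,5)–(23,7): clear
  edge (23,7)–(19,11): clear
  edge (19,11)–(14,9): clear
  edge (14,9)–(14,4): clear
  midpoint (29/2,27/2) outside
  → clear
Obstacle 2 [(1,16) (9,13) (7,22) (4,24)]:
  edge (1,16)–(9,13): clear
  edge (9,13)–(7,22): clear
  edge (7,22)–(4,24): clear
  edge (4,24)–(1,16): clear
  midpoint (29/2,27/2) outside
  → clear
Obstacle 3 [(0,2) (11,6) (1,8)]:
  edge (0,2)–(11,6): clear
  edge (11,6)–(1,8): clear
  edge (1,8)–(0,2): clear
  midpoint (29/2,27/2) outside
  → clear

FREE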